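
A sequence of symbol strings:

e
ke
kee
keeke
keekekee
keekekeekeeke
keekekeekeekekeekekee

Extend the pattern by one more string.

keekekeekeekekeekekeekeekekeekeeke

This is a Fibonacci-style word recurrence s(k) = s(k−1)·s(k−2): e.g. ke·e = kee.
The next term joins keekekeekeekekeekekee and keekekeekeeke.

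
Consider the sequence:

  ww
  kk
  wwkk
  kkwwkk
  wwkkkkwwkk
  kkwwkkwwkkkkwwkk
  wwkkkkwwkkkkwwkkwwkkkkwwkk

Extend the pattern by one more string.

This is a Fibonacci-style word recurrence s(k) = s(k−2)·s(k−1): e.g. ww·kk = wwkk.
So term 8 is kkwwkkwwkkkkwwkk·wwkkkkwwkkkkwwkkwwkkkkwwkk.

kkwwkkwwkkkkwwkkwwkkkkwwkkkkwwkkwwkkkkwwkk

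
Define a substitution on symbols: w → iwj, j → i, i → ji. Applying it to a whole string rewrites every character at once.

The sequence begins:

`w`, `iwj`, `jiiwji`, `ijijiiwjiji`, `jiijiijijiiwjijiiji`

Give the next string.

ijijiijijiijiijijiiwjijiijijiiji

Applying the rule to each of the 19 symbols of jiijiijijiiwjijiiji gives the pieces i ji ji i ji ji i ji i ji ji iwj i ji i ji ji i ji, which concatenate to the answer.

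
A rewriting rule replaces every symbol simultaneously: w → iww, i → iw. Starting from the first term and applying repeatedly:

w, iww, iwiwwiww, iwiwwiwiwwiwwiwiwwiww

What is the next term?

Applying the rule to each of the 21 symbols of iwiwwiwiwwiwwiwiwwiww gives the pieces iw iww iw iww iww iw iww iw iww iww iw iww iww iw iww iw iww iww iw iww iww, which concatenate to the answer.

iwiwwiwiwwiwwiwiwwiwiwwiwwiwiwwiwwiwiwwiwiwwiwwiwiwwiww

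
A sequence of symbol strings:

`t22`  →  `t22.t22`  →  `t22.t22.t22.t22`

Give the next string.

t22.t22.t22.t22.t22.t22.t22.t22

Each string is two copies of the previous one joined by '.'.
One more doubling of t22.t22.t22.t22 gives the answer.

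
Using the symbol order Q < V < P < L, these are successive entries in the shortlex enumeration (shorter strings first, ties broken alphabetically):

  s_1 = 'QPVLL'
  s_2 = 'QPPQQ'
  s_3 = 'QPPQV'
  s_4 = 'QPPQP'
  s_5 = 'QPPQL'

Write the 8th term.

QPPVP

Continuing the enumeration 3 steps past QPPQL: QPPQL → QPPVQ → QPPVV → (answer).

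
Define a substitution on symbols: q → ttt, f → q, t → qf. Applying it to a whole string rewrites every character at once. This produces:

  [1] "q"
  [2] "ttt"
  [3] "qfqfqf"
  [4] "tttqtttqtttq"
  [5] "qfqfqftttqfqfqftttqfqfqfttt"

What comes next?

tttqtttqtttqqfqfqftttqtttqtttqqfqfqftttqtttqtttqqfqfqf

Replace each of the 27 characters of qfqfqftttqfqfqftttqfqfqfttt in place — ttt q ttt q ttt q qf qf qf ttt q ttt q ttt q qf qf qf ttt q ttt q ttt q qf qf qf — and concatenate.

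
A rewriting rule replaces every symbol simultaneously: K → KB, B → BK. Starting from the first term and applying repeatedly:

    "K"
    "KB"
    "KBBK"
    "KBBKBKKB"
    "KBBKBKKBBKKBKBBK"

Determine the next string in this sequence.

Applying the rule to each of the 16 symbols of KBBKBKKBBKKBKBBK gives the pieces KB BK BK KB BK KB KB BK BK KB KB BK KB BK BK KB, which concatenate to the answer.

KBBKBKKBBKKBKBBKBKKBKBBKKBBKBKKB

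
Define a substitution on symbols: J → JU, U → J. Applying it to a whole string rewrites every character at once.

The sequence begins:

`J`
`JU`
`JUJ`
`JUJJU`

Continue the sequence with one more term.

JUJJUJUJ

Expanding JUJJU: J→JU, U→J, J→JU, J→JU, U→J. Concatenated: JU J JU JU J.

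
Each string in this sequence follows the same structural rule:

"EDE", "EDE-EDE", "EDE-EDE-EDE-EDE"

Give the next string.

s(k+1) = s(k)·-·s(k) — each term doubles the last with '-' between the halves.
Doubling EDE-EDE-EDE-EDE with '-' between the halves:

EDE-EDE-EDE-EDE-EDE-EDE-EDE-EDE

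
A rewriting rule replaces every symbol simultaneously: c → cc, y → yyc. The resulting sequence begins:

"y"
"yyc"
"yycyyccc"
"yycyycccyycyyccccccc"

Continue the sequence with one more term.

Rewriting the 20 symbols of yycyycccyycyyccccccc one by one yields yyc yyc cc yyc yyc cc cc cc yyc yyc cc yyc yyc cc cc cc cc cc cc cc; concatenated:

yycyycccyycyycccccccyycyycccyycyyccccccccccccccc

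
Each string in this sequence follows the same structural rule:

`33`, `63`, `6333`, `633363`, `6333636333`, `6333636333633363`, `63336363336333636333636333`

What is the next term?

From term 3 onward, concatenate the last term with the second-to-last: 63·33 = 6333, 6333·63 = 633363, …
So term 8 is 63336363336333636333636333·6333636333633363.

633363633363336363336363336333636333633363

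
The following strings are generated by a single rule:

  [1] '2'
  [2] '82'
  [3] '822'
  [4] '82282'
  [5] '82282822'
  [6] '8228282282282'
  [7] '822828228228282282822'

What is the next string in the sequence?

This is a Fibonacci-style word recurrence s(k) = s(k−1)·s(k−2): e.g. 82·2 = 822.
So term 8 is 822828228228282282822·8228282282282.

8228282282282822828228228282282282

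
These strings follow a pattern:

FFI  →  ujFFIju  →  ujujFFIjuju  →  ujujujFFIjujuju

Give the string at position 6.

ujujujujujFFIjujujujuju

Each term wraps the previous one in uj on the left and ju on the right.
From ujujujFFIjujuju, 2 further steps: ujujujFFIjujuju → ujujujujFFIjujujuju → (answer).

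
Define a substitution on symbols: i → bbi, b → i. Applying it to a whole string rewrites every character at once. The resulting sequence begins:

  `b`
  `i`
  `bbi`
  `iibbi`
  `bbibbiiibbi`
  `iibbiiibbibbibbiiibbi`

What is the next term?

Rewriting the 21 symbols of iibbiiibbibbibbiiibbi one by one yields bbi bbi i i bbi bbi bbi i i bbi i i bbi i i bbi bbi bbi i i bbi; concatenated:

bbibbiiibbibbibbiiibbiiibbiiibbibbibbiiibbi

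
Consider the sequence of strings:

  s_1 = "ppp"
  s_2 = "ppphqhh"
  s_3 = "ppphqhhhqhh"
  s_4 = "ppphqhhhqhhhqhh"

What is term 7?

ppphqhhhqhhhqhhhqhhhqhhhqhh

Every step adds hqhh to the end: s(k+1) = s(k)·hqhh.
From ppphqhhhqhhhqhh, 3 further steps: ppphqhhhqhhhqhh → ppphqhhhqhhhqhhhqhh → ppphqhhhqhhhqhhhqhhhqhh → (answer).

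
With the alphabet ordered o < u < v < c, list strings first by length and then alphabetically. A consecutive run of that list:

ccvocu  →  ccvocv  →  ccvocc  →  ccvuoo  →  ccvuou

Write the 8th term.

ccvuuo

Continuing the enumeration 3 steps past ccvuou: ccvuou → ccvuov → ccvuoc → (answer).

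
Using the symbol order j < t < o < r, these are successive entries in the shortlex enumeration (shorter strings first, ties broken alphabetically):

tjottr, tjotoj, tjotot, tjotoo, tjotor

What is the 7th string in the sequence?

Stepping forward 2 times from tjotor: tjotor → tjotrj, then the target.

tjotrt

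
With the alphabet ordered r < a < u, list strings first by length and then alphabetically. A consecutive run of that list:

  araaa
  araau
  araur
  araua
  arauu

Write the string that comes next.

Find the rightmost character of arauu below u, bump it to the next letter, and reset everything to its right to r.

arurr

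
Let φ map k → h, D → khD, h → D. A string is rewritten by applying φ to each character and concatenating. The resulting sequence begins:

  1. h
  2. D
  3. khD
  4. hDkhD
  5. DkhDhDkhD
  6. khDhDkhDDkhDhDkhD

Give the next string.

Replace each of the 17 characters of khDhDkhDDkhDhDkhD in place — h D khD D khD h D khD khD h D khD D khD h D khD — and concatenate.

hDkhDDkhDhDkhDkhDhDkhDDkhDhDkhD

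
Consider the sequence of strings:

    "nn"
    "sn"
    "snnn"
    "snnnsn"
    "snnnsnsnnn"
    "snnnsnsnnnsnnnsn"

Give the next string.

snnnsnsnnnsnnnsnsnnnsnsnnn

This is a Fibonacci-style word recurrence s(k) = s(k−1)·s(k−2): e.g. sn·nn = snnn.
Continuing: snnnsnsnnnsnnnsn · snnnsnsnnn gives term 7.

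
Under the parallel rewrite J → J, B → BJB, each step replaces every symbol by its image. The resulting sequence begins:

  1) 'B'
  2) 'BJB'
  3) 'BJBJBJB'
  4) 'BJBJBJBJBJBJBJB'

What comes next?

BJBJBJBJBJBJBJBJBJBJBJBJBJBJBJB

Applying the rule to each of the 15 symbols of BJBJBJBJBJBJBJB gives the pieces BJB J BJB J BJB J BJB J BJB J BJB J BJB J BJB, which concatenate to the answer.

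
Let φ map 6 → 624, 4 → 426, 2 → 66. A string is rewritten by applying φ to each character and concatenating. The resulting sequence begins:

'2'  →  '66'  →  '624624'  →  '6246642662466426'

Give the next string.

φ(6246642662466426) expands symbol-by-symbol to 624 66 426 624 624 426 66 624 624 66 426 624 624 426 66 624; joining the 16 pieces gives the next term.

62466426624624426666246246642662462442666624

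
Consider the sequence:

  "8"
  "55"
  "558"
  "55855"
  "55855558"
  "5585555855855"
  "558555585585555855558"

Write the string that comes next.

This is a Fibonacci-style word recurrence s(k) = s(k−1)·s(k−2): e.g. 55·8 = 558.
The next term joins 558555585585555855558 and 5585555855855.

5585555855855558555585585555855855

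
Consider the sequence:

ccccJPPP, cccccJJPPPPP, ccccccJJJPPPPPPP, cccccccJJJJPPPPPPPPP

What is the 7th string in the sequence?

The n-th term is n+2 c's then n-1 J's then 2n-1 P's, where the shown terms are n = 2, 3, 4, 5.
Setting n = 8 gives 10, 7, 15 characters in each block.

ccccccccccJJJJJJJPPPPPPPPPPPPPPP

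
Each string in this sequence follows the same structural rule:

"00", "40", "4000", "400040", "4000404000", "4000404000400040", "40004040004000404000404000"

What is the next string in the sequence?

This is a Fibonacci-style word recurrence s(k) = s(k−1)·s(k−2): e.g. 40·00 = 4000.
Continuing: 40004040004000404000404000 · 4000404000400040 gives term 8.

400040400040004040004040004000404000400040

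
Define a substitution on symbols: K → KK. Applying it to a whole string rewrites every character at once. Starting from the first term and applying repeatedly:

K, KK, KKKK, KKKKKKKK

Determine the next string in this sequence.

KKKKKKKKKKKKKKKK

Rewriting each symbol of KKKKKKKK: K→KK, K→KK, K→KK, K→KK, K→KK, K→KK, K→KK, K→KK, which concatenates to KK KK KK KK KK KK KK KK.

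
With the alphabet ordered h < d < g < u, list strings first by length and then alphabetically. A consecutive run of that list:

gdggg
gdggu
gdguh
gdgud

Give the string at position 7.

Advancing 3 positions from gdgud through gdgud → gdgug → gdguu reaches term 7.

gduhh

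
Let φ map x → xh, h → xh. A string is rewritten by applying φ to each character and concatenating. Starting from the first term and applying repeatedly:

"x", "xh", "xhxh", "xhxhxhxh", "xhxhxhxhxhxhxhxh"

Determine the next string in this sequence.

φ(xhxhxhxhxhxhxhxh) expands symbol-by-symbol to xh xh xh xh xh xh xh xh xh xh xh xh xh xh xh xh; joining the 16 pieces gives the next term.

xhxhxhxhxhxhxhxhxhxhxhxhxhxhxhxh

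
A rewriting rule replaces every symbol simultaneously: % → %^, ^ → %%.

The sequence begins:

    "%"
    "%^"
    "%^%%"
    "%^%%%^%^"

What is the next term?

%^%%%^%^%^%%%^%%

Apply φ to %^%%%^%^ symbol by symbol: %→%^, ^→%%, %→%^, %→%^, %→%^, ^→%%, %→%^, ^→%%; joined: %^ %% %^ %^ %^ %% %^ %%.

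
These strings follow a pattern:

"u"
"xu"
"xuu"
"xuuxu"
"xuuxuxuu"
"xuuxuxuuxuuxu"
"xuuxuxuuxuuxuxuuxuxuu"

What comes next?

xuuxuxuuxuuxuxuuxuxuuxuuxuxuuxuuxu

This is a Fibonacci-style word recurrence s(k) = s(k−1)·s(k−2): e.g. xu·u = xuu.
Continuing: xuuxuxuuxuuxuxuuxuxuu · xuuxuxuuxuuxu gives term 8.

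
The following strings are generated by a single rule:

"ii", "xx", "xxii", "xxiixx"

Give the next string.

xxiixxxxii

From term 3 onward, concatenate the last term with the second-to-last: xx·ii = xxii, xxii·xx = xxiixx, …
Continuing: xxiixx · xxii gives term 5.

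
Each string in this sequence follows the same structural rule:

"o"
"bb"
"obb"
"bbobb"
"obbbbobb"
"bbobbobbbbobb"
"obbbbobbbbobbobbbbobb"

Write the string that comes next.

bbobbobbbbobbobbbbobbbbobbobbbbobb

From term 3 onward, concatenate the second-to-last term with the last: o·bb = obb, bb·obb = bbobb, …
The next term joins bbobbobbbbobb and obbbbobbbbobbobbbbobb.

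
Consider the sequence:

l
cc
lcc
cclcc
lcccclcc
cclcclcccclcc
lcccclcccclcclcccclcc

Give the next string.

cclcclcccclcclcccclcccclcclcccclcc

Each term (from the third on) is the two preceding terms concatenated in order: term 3 = l·cc = lcc.
So term 8 is cclcclcccclcc·lcccclcccclcclcccclcc.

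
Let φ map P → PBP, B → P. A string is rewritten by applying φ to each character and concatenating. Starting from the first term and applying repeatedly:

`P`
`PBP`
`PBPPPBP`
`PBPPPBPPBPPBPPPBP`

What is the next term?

Replace each of the 17 characters of PBPPPBPPBPPBPPPBP in place — PBP P PBP PBP PBP P PBP PBP P PBP PBP P PBP PBP PBP P PBP — and concatenate.

PBPPPBPPBPPBPPPBPPBPPPBPPBPPPBPPBPPBPPPBP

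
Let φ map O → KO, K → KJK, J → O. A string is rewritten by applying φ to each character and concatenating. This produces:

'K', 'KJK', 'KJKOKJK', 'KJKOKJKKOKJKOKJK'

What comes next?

Rewriting the 16 symbols of KJKOKJKKOKJKOKJK one by one yields KJK O KJK KO KJK O KJK KJK KO KJK O KJK KO KJK O KJK; concatenated:

KJKOKJKKOKJKOKJKKJKKOKJKOKJKKOKJKOKJK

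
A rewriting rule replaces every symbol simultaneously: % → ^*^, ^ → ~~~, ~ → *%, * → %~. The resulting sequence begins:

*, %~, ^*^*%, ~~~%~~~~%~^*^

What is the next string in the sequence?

Replace each of the 13 characters of ~~~%~~~~%~^*^ in place — *% *% *% ^*^ *% *% *% *% ^*^ *% ~~~ %~ ~~~ — and concatenate.

*%*%*%^*^*%*%*%*%^*^*%~~~%~~~~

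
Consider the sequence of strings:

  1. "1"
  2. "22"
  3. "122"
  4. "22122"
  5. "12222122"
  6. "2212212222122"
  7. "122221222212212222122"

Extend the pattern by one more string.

This is a Fibonacci-style word recurrence s(k) = s(k−2)·s(k−1): e.g. 1·22 = 122.
The next term joins 2212212222122 and 122221222212212222122.

2212212222122122221222212212222122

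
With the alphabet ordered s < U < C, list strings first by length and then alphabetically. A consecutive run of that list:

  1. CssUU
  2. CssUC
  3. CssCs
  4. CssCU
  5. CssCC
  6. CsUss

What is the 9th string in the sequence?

Continuing the enumeration 3 steps past CsUss: CsUss → CsUsU → CsUsC → (answer).

CsUUs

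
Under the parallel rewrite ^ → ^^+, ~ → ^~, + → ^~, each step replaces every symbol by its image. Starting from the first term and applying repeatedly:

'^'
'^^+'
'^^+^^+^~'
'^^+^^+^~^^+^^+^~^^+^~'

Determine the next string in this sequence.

Rewriting the 21 symbols of ^^+^^+^~^^+^^+^~^^+^~ one by one yields ^^+ ^^+ ^~ ^^+ ^^+ ^~ ^^+ ^~ ^^+ ^^+ ^~ ^^+ ^^+ ^~ ^^+ ^~ ^^+ ^^+ ^~ ^^+ ^~; concatenated:

^^+^^+^~^^+^^+^~^^+^~^^+^^+^~^^+^^+^~^^+^~^^+^^+^~^^+^~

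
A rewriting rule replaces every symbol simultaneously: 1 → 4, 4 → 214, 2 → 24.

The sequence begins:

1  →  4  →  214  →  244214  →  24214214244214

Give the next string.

Applying the rule to each of the 14 symbols of 24214214244214 gives the pieces 24 214 24 4 214 24 4 214 24 214 214 24 4 214, which concatenate to the answer.

2421424421424421424214214244214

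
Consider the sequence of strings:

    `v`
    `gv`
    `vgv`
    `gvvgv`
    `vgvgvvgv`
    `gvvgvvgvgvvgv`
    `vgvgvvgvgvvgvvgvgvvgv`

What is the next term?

gvvgvvgvgvvgvvgvgvvgvgvvgvvgvgvvgv

Each term (from the third on) is the two preceding terms concatenated in order: term 3 = v·gv = vgv.
So term 8 is gvvgvvgvgvvgv·vgvgvvgvgvvgvvgvgvvgv.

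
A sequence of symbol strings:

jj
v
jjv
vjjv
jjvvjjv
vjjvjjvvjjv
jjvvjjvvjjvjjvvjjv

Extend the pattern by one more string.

vjjvjjvvjjvjjvvjjvvjjvjjvvjjv

This is a Fibonacci-style word recurrence s(k) = s(k−2)·s(k−1): e.g. jj·v = jjv.
So term 8 is vjjvjjvvjjv·jjvvjjvvjjvjjvvjjv.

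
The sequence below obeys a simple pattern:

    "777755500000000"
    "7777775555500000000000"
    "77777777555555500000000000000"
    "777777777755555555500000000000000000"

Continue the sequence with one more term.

Each string has the form 7^{2n} 5^{2n-1} 0^{3n+2}, where the shown terms are n = 2, 3, 4, 5.
At n = 6 the blocks have lengths 12, 11, 20.

7777777777775555555555500000000000000000000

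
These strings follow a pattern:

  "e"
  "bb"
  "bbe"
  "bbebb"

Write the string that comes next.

bbebbbbe

From term 3 onward, concatenate the last term with the second-to-last: bb·e = bbe, bbe·bb = bbebb, …
Continuing: bbebb · bbe gives term 5.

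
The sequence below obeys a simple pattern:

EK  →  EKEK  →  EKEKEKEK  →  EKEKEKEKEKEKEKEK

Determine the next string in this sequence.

EKEKEKEKEKEKEKEKEKEKEKEKEKEKEKEK

Every step duplicates the string.
So the next term is two copies of EKEKEKEKEKEKEKEK.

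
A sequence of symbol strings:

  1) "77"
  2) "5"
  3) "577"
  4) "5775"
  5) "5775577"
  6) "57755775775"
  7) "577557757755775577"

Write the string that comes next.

From term 3 onward, concatenate the last term with the second-to-last: 5·77 = 577, 577·5 = 5775, …
Continuing: 577557757755775577 · 57755775775 gives term 8.

57755775775577557757755775775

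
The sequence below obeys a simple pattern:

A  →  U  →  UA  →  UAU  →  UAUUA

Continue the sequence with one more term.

This is a Fibonacci-style word recurrence s(k) = s(k−1)·s(k−2): e.g. U·A = UA.
The next term joins UAUUA and UAU.

UAUUAUAU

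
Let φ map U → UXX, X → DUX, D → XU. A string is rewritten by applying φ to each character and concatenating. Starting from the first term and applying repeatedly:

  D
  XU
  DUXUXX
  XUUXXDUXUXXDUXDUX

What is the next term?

DUXUXXUXXDUXDUXXUUXXDUXUXXDUXDUXXUUXXDUXXUUXXDUX

Replace each of the 17 characters of XUUXXDUXUXXDUXDUX in place — DUX UXX UXX DUX DUX XU UXX DUX UXX DUX DUX XU UXX DUX XU UXX DUX — and concatenate.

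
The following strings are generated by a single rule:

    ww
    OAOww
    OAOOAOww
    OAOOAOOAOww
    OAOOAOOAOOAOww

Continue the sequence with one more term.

Each term is the previous one with OAO prepended.
Applying this once more to OAOOAOOAOOAOww:

OAOOAOOAOOAOOAOww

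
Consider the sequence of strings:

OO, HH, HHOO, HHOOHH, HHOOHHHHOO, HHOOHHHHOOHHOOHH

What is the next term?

This is a Fibonacci-style word recurrence s(k) = s(k−1)·s(k−2): e.g. HH·OO = HHOO.
Continuing: HHOOHHHHOOHHOOHH · HHOOHHHHOO gives term 7.

HHOOHHHHOOHHOOHHHHOOHHHHOO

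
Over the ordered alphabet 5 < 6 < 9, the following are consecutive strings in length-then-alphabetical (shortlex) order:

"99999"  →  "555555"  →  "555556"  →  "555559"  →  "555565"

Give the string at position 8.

Continuing the enumeration 3 steps past 555565: 555565 → 555566 → 555569 → (answer).

555595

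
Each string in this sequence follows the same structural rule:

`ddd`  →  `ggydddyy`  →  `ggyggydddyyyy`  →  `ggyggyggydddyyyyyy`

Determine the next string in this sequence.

Every step adds ggy to the front and yy to the end of the previous string.
One more step from ggyggyggydddyyyyyy gives the answer.

ggyggyggyggydddyyyyyyyy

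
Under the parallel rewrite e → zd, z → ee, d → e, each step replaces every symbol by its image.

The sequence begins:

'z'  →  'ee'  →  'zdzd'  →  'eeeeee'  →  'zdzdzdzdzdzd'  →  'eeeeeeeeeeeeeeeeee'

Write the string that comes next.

zdzdzdzdzdzdzdzdzdzdzdzdzdzdzdzdzdzd

Replace each of the 18 characters of eeeeeeeeeeeeeeeeee in place — zd zd zd zd zd zd zd zd zd zd zd zd zd zd zd zd zd zd — and concatenate.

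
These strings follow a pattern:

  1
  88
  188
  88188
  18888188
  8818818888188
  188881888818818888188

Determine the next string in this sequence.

From term 3 onward, concatenate the second-to-last term with the last: 1·88 = 188, 88·188 = 88188, …
The next term joins 8818818888188 and 188881888818818888188.

8818818888188188881888818818888188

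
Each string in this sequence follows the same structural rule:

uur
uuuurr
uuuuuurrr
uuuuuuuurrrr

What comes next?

uuuuuuuuuurrrrr

Each string has the form u^{2n} r^{n} (n = 1, 2, …).
Setting n = 5 gives 10, 5 characters in each block.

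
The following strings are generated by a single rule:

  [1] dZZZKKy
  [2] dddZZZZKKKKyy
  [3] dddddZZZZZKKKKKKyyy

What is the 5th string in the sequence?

dddddddddZZZZZZZKKKKKKKKKKyyyyy

Each string has the form d^{2n-1} Z^{n+2} K^{2n} y^{n} (n = 1, 2, …).
Setting n = 5 gives 9, 7, 10, 5 characters in each block.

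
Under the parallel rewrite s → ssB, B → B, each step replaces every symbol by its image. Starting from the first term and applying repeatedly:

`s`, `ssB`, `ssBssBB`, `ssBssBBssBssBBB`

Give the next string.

ssBssBBssBssBBBssBssBBssBssBBBB

Applying the rule to each of the 15 symbols of ssBssBBssBssBBB gives the pieces ssB ssB B ssB ssB B B ssB ssB B ssB ssB B B B, which concatenate to the answer.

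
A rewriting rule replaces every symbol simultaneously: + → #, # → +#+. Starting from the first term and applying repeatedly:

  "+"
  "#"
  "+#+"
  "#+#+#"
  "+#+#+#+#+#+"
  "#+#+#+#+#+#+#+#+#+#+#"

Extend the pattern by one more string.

Rewriting the 21 symbols of #+#+#+#+#+#+#+#+#+#+# one by one yields +#+ # +#+ # +#+ # +#+ # +#+ # +#+ # +#+ # +#+ # +#+ # +#+ # +#+; concatenated:

+#+#+#+#+#+#+#+#+#+#+#+#+#+#+#+#+#+#+#+#+#+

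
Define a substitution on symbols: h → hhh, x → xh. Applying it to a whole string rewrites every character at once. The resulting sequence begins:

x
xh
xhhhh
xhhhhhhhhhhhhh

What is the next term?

φ(xhhhhhhhhhhhhh) expands symbol-by-symbol to xh hhh hhh hhh hhh hhh hhh hhh hhh hhh hhh hhh hhh hhh; joining the 14 pieces gives the next term.

xhhhhhhhhhhhhhhhhhhhhhhhhhhhhhhhhhhhhhhhh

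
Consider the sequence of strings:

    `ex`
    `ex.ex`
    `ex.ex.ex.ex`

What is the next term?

Each string is two copies of the previous one joined by '.'.
One more doubling of ex.ex.ex.ex gives the answer.

ex.ex.ex.ex.ex.ex.ex.ex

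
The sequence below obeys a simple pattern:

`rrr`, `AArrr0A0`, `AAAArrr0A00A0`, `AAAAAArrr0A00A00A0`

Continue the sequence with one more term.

AAAAAAAArrr0A00A00A00A0

Every step adds AA to the front and 0A0 to the end of the previous string.
So the next term is AA·AAAAAArrr0A00A00A0·0A0.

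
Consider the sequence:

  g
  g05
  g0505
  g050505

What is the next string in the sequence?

g05050505

The strings grow by a fixed suffix 05 each time.
So the next term is g050505·05.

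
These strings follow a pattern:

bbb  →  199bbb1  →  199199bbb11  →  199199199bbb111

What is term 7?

s(k+1) = 199·s(k)·1, so each term gains 199 as a prefix and 1 as a suffix.
From 199199199bbb111, 3 further steps: 199199199bbb111 → 199199199199bbb1111 → 199199199199199bbb11111 → (answer).

199199199199199199bbb111111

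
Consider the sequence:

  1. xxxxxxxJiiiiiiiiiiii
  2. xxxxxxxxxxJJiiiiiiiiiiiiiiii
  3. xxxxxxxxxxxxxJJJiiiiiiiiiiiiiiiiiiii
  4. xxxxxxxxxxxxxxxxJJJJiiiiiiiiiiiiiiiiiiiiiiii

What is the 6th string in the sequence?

Term n consists of 3n-2 x's, followed by n-2 J's, followed by 4n i's, where the shown terms are n = 3, 4, 5, 6.
Setting n = 8 gives 22, 6, 32 characters in each block.

xxxxxxxxxxxxxxxxxxxxxxJJJJJJiiiiiiiiiiiiiiiiiiiiiiiiiiiiiiii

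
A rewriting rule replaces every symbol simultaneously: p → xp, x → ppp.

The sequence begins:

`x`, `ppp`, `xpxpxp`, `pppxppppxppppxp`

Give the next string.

Applying the rule to each of the 15 symbols of pppxppppxppppxp gives the pieces xp xp xp ppp xp xp xp xp ppp xp xp xp xp ppp xp, which concatenate to the answer.

xpxpxppppxpxpxpxppppxpxpxpxppppxp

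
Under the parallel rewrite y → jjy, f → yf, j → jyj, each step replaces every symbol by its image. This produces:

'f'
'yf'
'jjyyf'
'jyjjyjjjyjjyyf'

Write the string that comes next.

jyjjjyjyjjyjjjyjyjjyjjyjjjyjyjjyjjjyjjyyf

φ(jyjjyjjjyjjyyf) expands symbol-by-symbol to jyj jjy jyj jyj jjy jyj jyj jyj jjy jyj jyj jjy jjy yf; joining the 14 pieces gives the next term.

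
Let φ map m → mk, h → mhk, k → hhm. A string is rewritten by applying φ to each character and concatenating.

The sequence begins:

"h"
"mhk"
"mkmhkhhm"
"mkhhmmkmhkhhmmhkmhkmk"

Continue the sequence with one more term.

Applying the rule to each of the 21 symbols of mkhhmmkmhkhhmmhkmhkmk gives the pieces mk hhm mhk mhk mk mk hhm mk mhk hhm mhk mhk mk mk mhk hhm mk mhk hhm mk hhm, which concatenate to the answer.

mkhhmmhkmhkmkmkhhmmkmhkhhmmhkmhkmkmkmhkhhmmkmhkhhmmkhhm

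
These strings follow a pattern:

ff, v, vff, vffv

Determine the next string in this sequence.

Each term (from the third on) is the previous term followed by the one before it: term 3 = v·ff = vff.
Continuing: vffv · vff gives term 5.

vffvvff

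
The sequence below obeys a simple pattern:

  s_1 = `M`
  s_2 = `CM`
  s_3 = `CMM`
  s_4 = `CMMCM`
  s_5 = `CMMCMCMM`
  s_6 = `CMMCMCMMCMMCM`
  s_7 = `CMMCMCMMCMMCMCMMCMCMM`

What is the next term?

Each term (from the third on) is the previous term followed by the one before it: term 3 = CM·M = CMM.
So term 8 is CMMCMCMMCMMCMCMMCMCMM·CMMCMCMMCMMCM.

CMMCMCMMCMMCMCMMCMCMMCMMCMCMMCMMCM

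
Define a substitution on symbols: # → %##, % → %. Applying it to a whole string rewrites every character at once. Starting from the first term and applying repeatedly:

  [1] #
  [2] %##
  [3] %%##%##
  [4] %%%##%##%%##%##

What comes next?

Replace each of the 15 characters of %%%##%##%%##%## in place — % % % %## %## % %## %## % % %## %## % %## %## — and concatenate.

%%%%##%##%%##%##%%%##%##%%##%##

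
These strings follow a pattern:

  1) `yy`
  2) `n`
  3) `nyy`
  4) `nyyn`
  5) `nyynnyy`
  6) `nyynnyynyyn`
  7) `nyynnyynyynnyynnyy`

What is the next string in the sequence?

Each term (from the third on) is the previous term followed by the one before it: term 3 = n·yy = nyy.
Continuing: nyynnyynyynnyynnyy · nyynnyynyyn gives term 8.

nyynnyynyynnyynnyynyynnyynyyn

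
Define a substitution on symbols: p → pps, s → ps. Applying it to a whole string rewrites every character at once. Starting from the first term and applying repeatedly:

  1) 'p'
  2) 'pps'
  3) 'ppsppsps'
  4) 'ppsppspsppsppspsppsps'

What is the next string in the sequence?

Rewriting the 21 symbols of ppsppspsppsppspsppsps one by one yields pps pps ps pps pps ps pps ps pps pps ps pps pps ps pps ps pps pps ps pps ps; concatenated:

ppsppspsppsppspsppspsppsppspsppsppspsppspsppsppspsppsps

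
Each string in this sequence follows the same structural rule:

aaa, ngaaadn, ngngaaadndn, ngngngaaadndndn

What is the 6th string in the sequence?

ngngngngngaaadndndndndn

Each term wraps the previous one in ng on the left and dn on the right.
From ngngngaaadndndn, 2 further steps: ngngngaaadndndn → ngngngngaaadndndndn → (answer).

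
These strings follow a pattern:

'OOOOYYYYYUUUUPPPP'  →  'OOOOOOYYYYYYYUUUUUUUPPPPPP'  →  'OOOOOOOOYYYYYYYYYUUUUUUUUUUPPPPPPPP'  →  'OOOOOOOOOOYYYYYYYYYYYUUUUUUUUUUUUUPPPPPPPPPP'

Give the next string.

The n-th term is 2n+2 O's then 2n+3 Y's then 3n+1 U's then 2n+2 P's (n = 1, 2, …).
For the next term, n = 5, so the run lengths are 12, 13, 16, 12.

OOOOOOOOOOOOYYYYYYYYYYYYYUUUUUUUUUUUUUUUUPPPPPPPPPPPP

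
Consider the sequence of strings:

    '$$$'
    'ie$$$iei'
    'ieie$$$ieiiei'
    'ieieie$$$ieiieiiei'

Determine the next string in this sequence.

Every step adds ie to the front and iei to the end of the previous string.
One more step from ieieie$$$ieiieiiei gives the answer.

ieieieie$$$ieiieiieiiei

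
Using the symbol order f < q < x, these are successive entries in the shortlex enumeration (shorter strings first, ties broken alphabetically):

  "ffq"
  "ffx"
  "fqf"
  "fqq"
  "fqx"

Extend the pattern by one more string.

The successor of fqx increments the rightmost position that isn't already x and resets every position after it to f.

fxf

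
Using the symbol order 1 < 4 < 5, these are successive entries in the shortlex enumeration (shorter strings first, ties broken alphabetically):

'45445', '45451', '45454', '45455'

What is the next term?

45511

Treat 45455 as a base-3 numeral over the given alphabet and add one, carrying through any trailing 5's.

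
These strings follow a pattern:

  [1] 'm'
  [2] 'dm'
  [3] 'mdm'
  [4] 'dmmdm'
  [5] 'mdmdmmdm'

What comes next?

From term 3 onward, concatenate the second-to-last term with the last: m·dm = mdm, dm·mdm = dmmdm, …
So term 6 is dmmdm·mdmdmmdm.

dmmdmmdmdmmdm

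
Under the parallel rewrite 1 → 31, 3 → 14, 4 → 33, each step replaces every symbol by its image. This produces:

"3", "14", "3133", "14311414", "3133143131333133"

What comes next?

Rewriting the 16 symbols of 3133143131333133 one by one yields 14 31 14 14 31 33 14 31 14 31 14 14 14 31 14 14; concatenated:

14311414313314311431141414311414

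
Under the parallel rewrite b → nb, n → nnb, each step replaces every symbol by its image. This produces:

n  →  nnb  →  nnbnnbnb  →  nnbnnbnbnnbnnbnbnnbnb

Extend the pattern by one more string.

nnbnnbnbnnbnnbnbnnbnbnnbnnbnbnnbnnbnbnnbnbnnbnnbnbnnbnb

Replace each of the 21 characters of nnbnnbnbnnbnnbnbnnbnb in place — nnb nnb nb nnb nnb nb nnb nb nnb nnb nb nnb nnb nb nnb nb nnb nnb nb nnb nb — and concatenate.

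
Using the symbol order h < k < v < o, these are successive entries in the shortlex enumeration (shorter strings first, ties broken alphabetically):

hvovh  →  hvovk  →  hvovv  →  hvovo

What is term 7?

hvoov

Advancing 3 positions from hvovo through hvovo → hvooh → hvook reaches term 7.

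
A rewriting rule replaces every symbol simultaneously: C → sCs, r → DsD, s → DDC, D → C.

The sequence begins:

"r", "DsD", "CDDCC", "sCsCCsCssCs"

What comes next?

DDCsCsDDCsCssCsDDCsCsDDCDDCsCsDDC

Expanding sCsCCsCssCs: s→DDC, C→sCs, s→DDC, C→sCs, C→sCs, s→DDC, C→sCs, s→DDC, s→DDC, C→sCs, s→DDC. Concatenated: DDC sCs DDC sCs sCs DDC sCs DDC DDC sCs DDC.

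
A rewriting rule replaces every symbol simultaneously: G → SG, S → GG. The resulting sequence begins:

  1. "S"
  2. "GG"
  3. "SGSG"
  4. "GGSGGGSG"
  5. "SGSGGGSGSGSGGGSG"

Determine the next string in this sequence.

Applying the rule to each of the 16 symbols of SGSGGGSGSGSGGGSG gives the pieces GG SG GG SG SG SG GG SG GG SG GG SG SG SG GG SG, which concatenate to the answer.

GGSGGGSGSGSGGGSGGGSGGGSGSGSGGGSG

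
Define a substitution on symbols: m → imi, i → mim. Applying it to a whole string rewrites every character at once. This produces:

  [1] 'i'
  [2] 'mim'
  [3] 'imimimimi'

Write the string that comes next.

Expanding imimimimi: i→mim, m→imi, i→mim, m→imi, i→mim, m→imi, i→mim, m→imi, i→mim. Concatenated: mim imi mim imi mim imi mim imi mim.

mimimimimimimimimimimimimim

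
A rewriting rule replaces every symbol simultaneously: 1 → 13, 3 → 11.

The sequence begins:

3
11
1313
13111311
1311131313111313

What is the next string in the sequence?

Rewriting the 16 symbols of 1311131313111313 one by one yields 13 11 13 13 13 11 13 11 13 11 13 13 13 11 13 11; concatenated:

13111313131113111311131313111311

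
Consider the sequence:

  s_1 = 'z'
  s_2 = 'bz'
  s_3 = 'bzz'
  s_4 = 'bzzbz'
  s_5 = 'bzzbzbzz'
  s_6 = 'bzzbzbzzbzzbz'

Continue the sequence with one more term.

bzzbzbzzbzzbzbzzbzbzz

Each term (from the third on) is the previous term followed by the one before it: term 3 = bz·z = bzz.
So term 7 is bzzbzbzzbzzbz·bzzbzbzz.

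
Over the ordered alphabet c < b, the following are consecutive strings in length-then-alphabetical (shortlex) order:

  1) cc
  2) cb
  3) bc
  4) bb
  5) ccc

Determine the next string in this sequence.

The successor of ccc increments the rightmost position that isn't already b and resets every position after it to c.

ccb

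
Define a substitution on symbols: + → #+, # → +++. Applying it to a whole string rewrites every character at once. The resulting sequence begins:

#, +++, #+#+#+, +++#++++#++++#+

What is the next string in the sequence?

#+#+#++++#+#+#+#++++#+#+#+#++++#+

φ(+++#++++#++++#+) expands symbol-by-symbol to #+ #+ #+ +++ #+ #+ #+ #+ +++ #+ #+ #+ #+ +++ #+; joining the 15 pieces gives the next term.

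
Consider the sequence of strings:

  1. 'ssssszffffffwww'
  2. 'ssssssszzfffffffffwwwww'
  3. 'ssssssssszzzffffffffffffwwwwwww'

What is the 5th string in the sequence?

Reading off run lengths: s runs 5, 7, 9; z runs 1, 2, 3; f runs 6, 9, 12; w runs 3, 5, 7 — each is linear in n, where the shown terms are n = 2, 3, 4.
At n = 6 the blocks have lengths 13, 5, 18, 11.

ssssssssssssszzzzzffffffffffffffffffwwwwwwwwwww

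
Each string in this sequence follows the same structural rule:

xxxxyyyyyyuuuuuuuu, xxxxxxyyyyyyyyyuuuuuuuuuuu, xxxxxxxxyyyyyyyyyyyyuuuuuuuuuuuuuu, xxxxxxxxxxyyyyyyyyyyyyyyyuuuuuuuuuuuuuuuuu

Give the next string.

xxxxxxxxxxxxyyyyyyyyyyyyyyyyyyuuuuuuuuuuuuuuuuuuuu

The n-th term is 2n x's then 3n y's then 3n+2 u's, where the shown terms are n = 2, 3, 4, 5.
For the next term, n = 6, so the run lengths are 12, 18, 20.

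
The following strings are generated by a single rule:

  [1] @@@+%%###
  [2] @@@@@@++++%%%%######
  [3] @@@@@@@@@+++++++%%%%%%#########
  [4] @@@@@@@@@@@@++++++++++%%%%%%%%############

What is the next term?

The n-th term is 3n @'s then 3n-2 +'s then 2n %'s then 3n #'s (n = 1, 2, …).
At n = 5 the blocks have lengths 15, 13, 10, 15.

@@@@@@@@@@@@@@@+++++++++++++%%%%%%%%%%###############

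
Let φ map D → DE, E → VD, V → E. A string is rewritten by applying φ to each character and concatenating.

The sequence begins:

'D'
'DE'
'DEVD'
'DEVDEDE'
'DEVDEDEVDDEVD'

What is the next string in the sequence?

Rewriting the 13 symbols of DEVDEDEVDDEVD one by one yields DE VD E DE VD DE VD E DE DE VD E DE; concatenated:

DEVDEDEVDDEVDEDEDEVDEDE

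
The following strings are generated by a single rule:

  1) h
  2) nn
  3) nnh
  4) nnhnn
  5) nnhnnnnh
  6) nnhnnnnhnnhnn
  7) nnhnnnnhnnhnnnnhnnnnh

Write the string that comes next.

Each term (from the third on) is the previous term followed by the one before it: term 3 = nn·h = nnh.
The next term joins nnhnnnnhnnhnnnnhnnnnh and nnhnnnnhnnhnn.

nnhnnnnhnnhnnnnhnnnnhnnhnnnnhnnhnn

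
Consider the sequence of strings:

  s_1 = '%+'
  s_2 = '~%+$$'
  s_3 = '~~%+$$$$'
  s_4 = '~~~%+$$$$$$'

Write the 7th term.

~~~~~~%+$$$$$$$$$$$$

Each term wraps the previous one in ~ on the left and $$ on the right.
From ~~~%+$$$$$$, 3 further steps: ~~~%+$$$$$$ → ~~~~%+$$$$$$$$ → ~~~~~%+$$$$$$$$$$ → (answer).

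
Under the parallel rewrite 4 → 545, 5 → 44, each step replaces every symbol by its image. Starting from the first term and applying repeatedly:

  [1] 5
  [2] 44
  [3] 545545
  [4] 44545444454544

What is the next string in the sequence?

Rewriting the 14 symbols of 44545444454544 one by one yields 545 545 44 545 44 545 545 545 545 44 545 44 545 545; concatenated:

54554544545445455455455454454544545545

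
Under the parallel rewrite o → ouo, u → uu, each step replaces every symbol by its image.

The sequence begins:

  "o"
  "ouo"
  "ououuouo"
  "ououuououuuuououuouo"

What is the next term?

ououuououuuuououuououuuuuuuuououuououuuuououuouo

Replace each of the 20 characters of ououuououuuuououuouo in place — ouo uu ouo uu uu ouo uu ouo uu uu uu uu ouo uu ouo uu uu ouo uu ouo — and concatenate.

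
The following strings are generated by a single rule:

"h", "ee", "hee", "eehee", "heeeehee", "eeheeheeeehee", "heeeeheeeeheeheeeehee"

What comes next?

This is a Fibonacci-style word recurrence s(k) = s(k−2)·s(k−1): e.g. h·ee = hee.
The next term joins eeheeheeeehee and heeeeheeeeheeheeeehee.

eeheeheeeeheeheeeeheeeeheeheeeehee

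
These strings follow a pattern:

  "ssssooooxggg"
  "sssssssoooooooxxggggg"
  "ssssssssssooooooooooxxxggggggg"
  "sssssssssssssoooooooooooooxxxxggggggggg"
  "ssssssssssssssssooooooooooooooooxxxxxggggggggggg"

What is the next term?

sssssssssssssssssssoooooooooooooooooooxxxxxxggggggggggggg

Reading off run lengths: s runs 4, 7, 10, 13, 16; o runs 4, 7, 10, 13, 16; x runs 1, 2, 3, 4, 5; g runs 3, 5, 7, 9, 11 — each is linear in n (n = 1, 2, …).
Setting n = 6 gives 19, 19, 6, 13 characters in each block.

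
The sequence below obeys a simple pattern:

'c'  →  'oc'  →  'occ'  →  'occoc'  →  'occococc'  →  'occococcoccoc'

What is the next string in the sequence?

occococcoccococcococc

This is a Fibonacci-style word recurrence s(k) = s(k−1)·s(k−2): e.g. oc·c = occ.
Continuing: occococcoccoc · occococc gives term 7.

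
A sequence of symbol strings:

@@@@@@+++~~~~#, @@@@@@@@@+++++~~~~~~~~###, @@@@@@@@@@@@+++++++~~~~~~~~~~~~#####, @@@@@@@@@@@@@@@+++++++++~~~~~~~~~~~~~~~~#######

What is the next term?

@@@@@@@@@@@@@@@@@@+++++++++++~~~~~~~~~~~~~~~~~~~~#########

Each string has the form @^{3n+3} +^{2n+1} ~^{4n} #^{2n-1} (n = 1, 2, …).
For the next term, n = 5, so the run lengths are 18, 11, 20, 9.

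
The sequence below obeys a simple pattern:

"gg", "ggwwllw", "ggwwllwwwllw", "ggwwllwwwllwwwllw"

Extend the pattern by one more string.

ggwwllwwwllwwwllwwwllw

Every step adds wwllw to the end: s(k+1) = s(k)·wwllw.
One more step from ggwwllwwwllwwwllw gives the answer.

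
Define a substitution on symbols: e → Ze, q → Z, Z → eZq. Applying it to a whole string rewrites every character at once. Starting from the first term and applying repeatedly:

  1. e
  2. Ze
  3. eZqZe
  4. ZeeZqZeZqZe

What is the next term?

eZqZeZeeZqZeZqZeeZqZeZqZe

Expanding ZeeZqZeZqZe: Z→eZq, e→Ze, e→Ze, Z→eZq, q→Z, Z→eZq, e→Ze, Z→eZq, q→Z, Z→eZq, e→Ze. Concatenated: eZq Ze Ze eZq Z eZq Ze eZq Z eZq Ze.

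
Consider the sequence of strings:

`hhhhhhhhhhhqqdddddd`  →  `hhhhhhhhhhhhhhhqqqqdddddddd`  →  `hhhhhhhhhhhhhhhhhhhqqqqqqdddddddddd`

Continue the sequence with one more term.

Reading off run lengths: h runs 11, 15, 19; q runs 2, 4, 6; d runs 6, 8, 10 — each is linear in n, where the shown terms are n = 2, 3, 4.
At n = 5 the blocks have lengths 23, 8, 12.

hhhhhhhhhhhhhhhhhhhhhhhqqqqqqqqdddddddddddd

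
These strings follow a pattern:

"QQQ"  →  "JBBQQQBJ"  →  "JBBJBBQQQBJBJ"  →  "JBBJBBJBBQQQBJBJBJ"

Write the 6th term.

s(k+1) = JBB·s(k)·BJ, so each term gains JBB as a prefix and BJ as a suffix.
From JBBJBBJBBQQQBJBJBJ, 2 further steps: JBBJBBJBBQQQBJBJBJ → JBBJBBJBBJBBQQQBJBJBJBJ → (answer).

JBBJBBJBBJBBJBBQQQBJBJBJBJBJ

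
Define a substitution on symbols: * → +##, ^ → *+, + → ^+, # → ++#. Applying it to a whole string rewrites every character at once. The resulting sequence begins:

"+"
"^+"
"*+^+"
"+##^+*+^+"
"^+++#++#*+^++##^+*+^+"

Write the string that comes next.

Replace each of the 21 characters of ^+++#++#*+^++##^+*+^+ in place — *+ ^+ ^+ ^+ ++# ^+ ^+ ++# +## ^+ *+ ^+ ^+ ++# ++# *+ ^+ +## ^+ *+ ^+ — and concatenate.

*+^+^+^+++#^+^+++#+##^+*+^+^+++#++#*+^++##^+*+^+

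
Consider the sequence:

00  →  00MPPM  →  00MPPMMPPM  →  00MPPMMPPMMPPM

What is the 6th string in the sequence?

00MPPMMPPMMPPMMPPMMPPM

Each term is the previous one with MPPM appended.
From 00MPPMMPPMMPPM, 2 further steps: 00MPPMMPPMMPPM → 00MPPMMPPMMPPMMPPM → (answer).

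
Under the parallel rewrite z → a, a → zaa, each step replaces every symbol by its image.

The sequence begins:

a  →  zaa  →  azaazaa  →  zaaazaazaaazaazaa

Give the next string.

Rewriting the 17 symbols of zaaazaazaaazaazaa one by one yields a zaa zaa zaa a zaa zaa a zaa zaa zaa a zaa zaa a zaa zaa; concatenated:

azaazaazaaazaazaaazaazaazaaazaazaaazaazaa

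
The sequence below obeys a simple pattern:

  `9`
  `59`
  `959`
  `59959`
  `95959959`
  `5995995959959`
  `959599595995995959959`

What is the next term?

5995995959959959599595995995959959

Each term (from the third on) is the two preceding terms concatenated in order: term 3 = 9·59 = 959.
Continuing: 5995995959959 · 959599595995995959959 gives term 8.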